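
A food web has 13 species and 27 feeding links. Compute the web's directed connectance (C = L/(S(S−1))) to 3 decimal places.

The web has S = 13 species and L = 27 feeding links.
C = L / (S(S−1)) = 27 / 156 = 0.1731 ≈ 0.173.

C = 0.173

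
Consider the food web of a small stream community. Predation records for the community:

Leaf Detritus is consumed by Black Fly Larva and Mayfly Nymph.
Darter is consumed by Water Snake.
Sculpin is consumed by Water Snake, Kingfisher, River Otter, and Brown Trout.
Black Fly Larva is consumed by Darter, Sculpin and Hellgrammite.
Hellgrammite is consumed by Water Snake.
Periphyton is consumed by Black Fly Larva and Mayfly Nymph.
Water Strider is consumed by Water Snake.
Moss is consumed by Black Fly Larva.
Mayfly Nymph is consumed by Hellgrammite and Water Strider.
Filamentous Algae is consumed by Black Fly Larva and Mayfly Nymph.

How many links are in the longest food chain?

3 links

One longest chain: Filamentous Algae → Black Fly Larva → Sculpin → Kingfisher.
It has 4 species and 3 links.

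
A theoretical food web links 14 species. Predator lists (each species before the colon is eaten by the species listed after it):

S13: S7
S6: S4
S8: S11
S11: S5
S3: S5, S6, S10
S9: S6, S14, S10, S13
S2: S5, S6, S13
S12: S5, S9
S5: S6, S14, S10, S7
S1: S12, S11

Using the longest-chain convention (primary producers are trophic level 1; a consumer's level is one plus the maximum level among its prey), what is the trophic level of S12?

S1 is a producer → level 1.
S12 eats S1 → level 2.

Trophic level 2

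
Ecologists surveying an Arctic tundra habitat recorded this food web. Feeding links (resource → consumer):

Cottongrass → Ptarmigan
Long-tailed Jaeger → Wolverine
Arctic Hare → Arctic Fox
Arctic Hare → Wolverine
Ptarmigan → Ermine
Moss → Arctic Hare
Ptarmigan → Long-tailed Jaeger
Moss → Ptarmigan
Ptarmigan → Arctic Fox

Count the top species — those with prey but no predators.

3

Top species (has prey, but nothing eats it): Ermine, Arctic Fox, Wolverine.
Count: 3.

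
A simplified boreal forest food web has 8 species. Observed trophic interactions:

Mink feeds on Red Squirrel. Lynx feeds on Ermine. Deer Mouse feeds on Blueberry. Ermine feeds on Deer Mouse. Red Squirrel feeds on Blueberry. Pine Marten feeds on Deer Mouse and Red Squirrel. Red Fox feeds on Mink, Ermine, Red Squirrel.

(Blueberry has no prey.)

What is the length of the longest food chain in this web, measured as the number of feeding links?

3 links

One longest chain: Blueberry → Deer Mouse → Ermine → Lynx.
It has 4 species and 3 links.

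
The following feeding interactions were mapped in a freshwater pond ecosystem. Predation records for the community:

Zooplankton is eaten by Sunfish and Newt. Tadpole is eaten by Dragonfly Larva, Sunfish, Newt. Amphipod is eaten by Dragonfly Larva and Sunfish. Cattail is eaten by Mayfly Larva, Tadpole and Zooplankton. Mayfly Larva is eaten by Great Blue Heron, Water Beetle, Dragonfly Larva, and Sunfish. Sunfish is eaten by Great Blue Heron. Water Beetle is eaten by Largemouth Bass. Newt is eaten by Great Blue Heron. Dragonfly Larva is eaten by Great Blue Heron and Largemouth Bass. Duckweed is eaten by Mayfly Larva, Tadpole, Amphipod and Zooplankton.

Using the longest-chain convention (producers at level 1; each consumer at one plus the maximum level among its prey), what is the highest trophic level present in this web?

4

Producers (level 1): Duckweed, Cattail.
Duckweed → Tadpole → Dragonfly Larva → Great Blue Heron gives Great Blue Heron level 4.
No species has a prey at level 4, so no species reaches level 5.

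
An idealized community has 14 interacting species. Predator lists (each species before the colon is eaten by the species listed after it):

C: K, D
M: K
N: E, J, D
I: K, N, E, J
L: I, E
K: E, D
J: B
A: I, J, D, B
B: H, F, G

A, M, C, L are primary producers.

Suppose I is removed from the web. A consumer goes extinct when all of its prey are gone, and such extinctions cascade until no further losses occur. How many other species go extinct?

Remove I.
Round 1: N (all prey gone) → extinct.
No further losses. Total secondary extinctions: 1.

1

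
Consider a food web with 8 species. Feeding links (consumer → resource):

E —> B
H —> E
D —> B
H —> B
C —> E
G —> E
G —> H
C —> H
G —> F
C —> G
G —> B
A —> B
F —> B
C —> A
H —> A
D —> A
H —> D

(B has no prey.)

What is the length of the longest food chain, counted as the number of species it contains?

One longest chain: B → A → D → H → G → C.
It has 6 species and 5 links.

6 species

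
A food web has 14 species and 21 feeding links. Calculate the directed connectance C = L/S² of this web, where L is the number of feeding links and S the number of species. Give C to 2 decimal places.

C = 0.11

The web has S = 14 species and L = 21 feeding links.
C = L / S² = 21 / 196 = 0.1071 ≈ 0.11.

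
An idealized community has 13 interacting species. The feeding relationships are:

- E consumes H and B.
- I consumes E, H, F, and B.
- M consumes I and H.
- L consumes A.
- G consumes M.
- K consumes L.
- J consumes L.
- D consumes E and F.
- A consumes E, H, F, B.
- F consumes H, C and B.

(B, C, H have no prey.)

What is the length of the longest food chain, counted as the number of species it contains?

One longest chain: B → E → A → L → J.
It has 5 species and 4 links.

5 species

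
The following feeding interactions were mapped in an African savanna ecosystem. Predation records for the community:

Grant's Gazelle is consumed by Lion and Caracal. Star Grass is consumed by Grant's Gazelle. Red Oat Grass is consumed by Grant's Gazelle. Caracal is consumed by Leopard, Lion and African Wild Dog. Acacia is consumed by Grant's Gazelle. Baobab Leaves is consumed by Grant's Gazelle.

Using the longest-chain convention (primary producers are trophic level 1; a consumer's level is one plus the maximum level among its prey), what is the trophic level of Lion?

Star Grass is a producer → level 1.
Grant's Gazelle eats Star Grass (level 1); other prey at levels: Baobab Leaves 1, Acacia 1, Red Oat Grass 1 → level 2.
Caracal eats Grant's Gazelle → level 3.
Lion eats Caracal (level 3); other prey at levels: Grant's Gazelle 2 → level 4.

Trophic level 4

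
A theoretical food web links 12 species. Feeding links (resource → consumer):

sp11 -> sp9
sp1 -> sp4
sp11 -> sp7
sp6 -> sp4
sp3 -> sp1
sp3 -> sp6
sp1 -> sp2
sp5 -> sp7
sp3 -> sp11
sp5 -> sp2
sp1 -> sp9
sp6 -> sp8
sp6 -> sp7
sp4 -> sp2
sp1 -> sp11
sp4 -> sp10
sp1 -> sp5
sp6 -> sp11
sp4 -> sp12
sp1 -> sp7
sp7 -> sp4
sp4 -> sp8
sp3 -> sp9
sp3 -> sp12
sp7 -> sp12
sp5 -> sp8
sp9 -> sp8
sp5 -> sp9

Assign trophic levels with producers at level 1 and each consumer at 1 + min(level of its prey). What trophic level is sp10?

sp3 is a producer → level 1.
sp6 eats sp3 → level 2.
sp4 eats sp6 → level 3.
sp10 eats sp4 → level 4.
No prey of sp10 is below level 3, so 4 is the minimum.

Trophic level 4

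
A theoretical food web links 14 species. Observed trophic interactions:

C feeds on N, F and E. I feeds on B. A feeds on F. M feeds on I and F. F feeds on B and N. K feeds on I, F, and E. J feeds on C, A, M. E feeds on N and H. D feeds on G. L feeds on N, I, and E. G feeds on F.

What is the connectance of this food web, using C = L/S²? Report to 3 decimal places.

C = 0.112

The web has S = 14 species and L = 22 feeding links.
C = L / S² = 22 / 196 = 0.1122 ≈ 0.112.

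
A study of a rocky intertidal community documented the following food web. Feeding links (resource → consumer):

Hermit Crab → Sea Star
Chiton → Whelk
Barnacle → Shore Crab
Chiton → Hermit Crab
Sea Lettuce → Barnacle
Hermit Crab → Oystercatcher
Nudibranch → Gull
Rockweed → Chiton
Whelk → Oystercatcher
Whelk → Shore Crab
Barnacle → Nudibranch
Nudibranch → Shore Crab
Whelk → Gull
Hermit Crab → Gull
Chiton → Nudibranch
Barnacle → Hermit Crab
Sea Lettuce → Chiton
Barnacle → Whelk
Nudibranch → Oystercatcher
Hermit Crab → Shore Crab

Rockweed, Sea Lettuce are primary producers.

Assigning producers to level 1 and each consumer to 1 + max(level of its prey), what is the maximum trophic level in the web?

Producers (level 1): Rockweed, Sea Lettuce.
Sea Lettuce → Barnacle → Hermit Crab → Shore Crab gives Shore Crab level 4.
No species has a prey at level 4, so no species reaches level 5.

4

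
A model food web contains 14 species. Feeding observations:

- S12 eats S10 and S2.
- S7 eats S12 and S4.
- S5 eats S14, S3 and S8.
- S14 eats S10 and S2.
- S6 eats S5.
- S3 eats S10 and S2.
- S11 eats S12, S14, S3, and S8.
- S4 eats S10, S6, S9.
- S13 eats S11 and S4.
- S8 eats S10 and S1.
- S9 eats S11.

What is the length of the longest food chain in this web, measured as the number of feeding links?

5 links

One longest chain: S2 → S3 → S5 → S6 → S4 → S13.
It has 6 species and 5 links.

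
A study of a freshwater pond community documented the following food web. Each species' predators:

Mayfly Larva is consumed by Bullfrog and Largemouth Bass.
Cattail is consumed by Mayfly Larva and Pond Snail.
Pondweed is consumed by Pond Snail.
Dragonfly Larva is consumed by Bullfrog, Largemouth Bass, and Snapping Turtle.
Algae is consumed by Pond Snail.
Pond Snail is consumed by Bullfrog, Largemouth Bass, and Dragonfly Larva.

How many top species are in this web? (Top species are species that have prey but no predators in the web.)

Top species (has prey, but nothing eats it): Bullfrog, Snapping Turtle, Largemouth Bass.
Count: 3.

3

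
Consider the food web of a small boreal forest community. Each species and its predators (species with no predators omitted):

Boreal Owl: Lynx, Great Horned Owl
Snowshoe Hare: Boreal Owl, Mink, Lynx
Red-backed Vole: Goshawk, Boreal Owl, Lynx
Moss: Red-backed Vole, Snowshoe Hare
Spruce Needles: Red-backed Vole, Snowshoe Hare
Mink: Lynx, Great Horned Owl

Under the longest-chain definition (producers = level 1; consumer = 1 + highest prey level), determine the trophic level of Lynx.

Moss is a producer → level 1.
Red-backed Vole eats Moss (level 1); other prey at levels: Spruce Needles 1 → level 2.
Boreal Owl eats Red-backed Vole (level 2); other prey at levels: Snowshoe Hare 2 → level 3.
Lynx eats Boreal Owl (level 3); other prey at levels: Red-backed Vole 2, Snowshoe Hare 2, Mink 3 → level 4.

Trophic level 4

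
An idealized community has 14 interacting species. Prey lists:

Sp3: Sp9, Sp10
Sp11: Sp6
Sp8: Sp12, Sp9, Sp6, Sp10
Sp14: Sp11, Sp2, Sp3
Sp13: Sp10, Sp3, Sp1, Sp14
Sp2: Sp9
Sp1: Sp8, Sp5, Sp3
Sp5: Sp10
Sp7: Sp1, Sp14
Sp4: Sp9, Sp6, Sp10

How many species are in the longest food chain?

4 species

One longest chain: Sp9 → Sp3 → Sp1 → Sp13.
It has 4 species and 3 links.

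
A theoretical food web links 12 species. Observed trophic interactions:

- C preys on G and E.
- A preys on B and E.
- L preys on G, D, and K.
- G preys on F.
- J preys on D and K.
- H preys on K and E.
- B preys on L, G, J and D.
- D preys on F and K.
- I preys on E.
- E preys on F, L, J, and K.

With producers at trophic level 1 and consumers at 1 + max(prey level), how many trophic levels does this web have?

Producers (level 1): K, F.
F → G → L → E → I gives I level 5.
No species has a prey at level 5, so no species reaches level 6.

5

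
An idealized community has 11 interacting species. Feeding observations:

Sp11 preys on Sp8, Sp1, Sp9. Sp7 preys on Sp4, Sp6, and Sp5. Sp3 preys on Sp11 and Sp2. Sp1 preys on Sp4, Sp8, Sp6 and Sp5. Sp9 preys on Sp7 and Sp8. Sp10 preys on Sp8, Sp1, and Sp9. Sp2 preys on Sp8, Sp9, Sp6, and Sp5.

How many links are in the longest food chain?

One longest chain: Sp4 → Sp7 → Sp9 → Sp11 → Sp3.
It has 5 species and 4 links.

4 links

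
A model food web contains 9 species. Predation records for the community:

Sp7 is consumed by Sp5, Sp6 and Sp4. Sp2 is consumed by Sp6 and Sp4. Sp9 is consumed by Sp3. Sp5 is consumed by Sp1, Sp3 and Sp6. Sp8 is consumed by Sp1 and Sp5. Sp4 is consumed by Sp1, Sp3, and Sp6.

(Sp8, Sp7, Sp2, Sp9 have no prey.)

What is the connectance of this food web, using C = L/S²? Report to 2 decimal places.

C = 0.17

The web has S = 9 species and L = 14 feeding links.
C = L / S² = 14 / 81 = 0.1728 ≈ 0.17.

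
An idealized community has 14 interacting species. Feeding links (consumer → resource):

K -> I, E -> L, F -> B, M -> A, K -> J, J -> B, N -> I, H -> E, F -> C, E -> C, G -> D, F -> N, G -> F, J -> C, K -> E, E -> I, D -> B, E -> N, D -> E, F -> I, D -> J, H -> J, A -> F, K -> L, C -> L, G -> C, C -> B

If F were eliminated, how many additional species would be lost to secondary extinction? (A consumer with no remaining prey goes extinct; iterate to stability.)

Remove F.
Round 1: A (all prey gone) → extinct.
Round 2: M (all prey gone) → extinct.
No further losses. Total secondary extinctions: 2.

2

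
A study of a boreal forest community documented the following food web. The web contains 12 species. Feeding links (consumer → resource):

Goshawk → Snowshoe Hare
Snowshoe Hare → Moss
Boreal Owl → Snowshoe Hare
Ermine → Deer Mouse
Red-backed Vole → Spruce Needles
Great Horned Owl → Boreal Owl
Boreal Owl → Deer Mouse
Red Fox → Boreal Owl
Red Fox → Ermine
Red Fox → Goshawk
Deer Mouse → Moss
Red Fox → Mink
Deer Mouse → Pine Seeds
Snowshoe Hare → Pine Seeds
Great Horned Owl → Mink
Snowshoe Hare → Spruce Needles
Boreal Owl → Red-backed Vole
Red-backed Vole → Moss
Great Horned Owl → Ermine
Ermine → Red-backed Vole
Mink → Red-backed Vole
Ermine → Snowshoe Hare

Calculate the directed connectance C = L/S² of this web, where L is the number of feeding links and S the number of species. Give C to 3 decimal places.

C = 0.153

The web has S = 12 species and L = 22 feeding links.
C = L / S² = 22 / 144 = 0.1528 ≈ 0.153.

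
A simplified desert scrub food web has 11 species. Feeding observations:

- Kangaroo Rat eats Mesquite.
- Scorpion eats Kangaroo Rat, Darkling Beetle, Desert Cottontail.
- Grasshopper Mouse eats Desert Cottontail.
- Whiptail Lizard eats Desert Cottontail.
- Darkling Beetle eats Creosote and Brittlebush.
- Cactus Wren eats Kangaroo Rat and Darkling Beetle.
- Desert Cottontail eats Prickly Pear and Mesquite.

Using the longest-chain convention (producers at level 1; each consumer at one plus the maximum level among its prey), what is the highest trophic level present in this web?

Producers (level 1): Brittlebush, Prickly Pear, Mesquite, Creosote.
Prickly Pear → Desert Cottontail → Grasshopper Mouse gives Grasshopper Mouse level 3.
No species has a prey at level 3, so no species reaches level 4.

3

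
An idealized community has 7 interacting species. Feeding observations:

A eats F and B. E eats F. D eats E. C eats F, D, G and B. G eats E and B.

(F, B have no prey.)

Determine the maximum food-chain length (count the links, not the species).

3 links

One longest chain: F → E → D → C.
It has 4 species and 3 links.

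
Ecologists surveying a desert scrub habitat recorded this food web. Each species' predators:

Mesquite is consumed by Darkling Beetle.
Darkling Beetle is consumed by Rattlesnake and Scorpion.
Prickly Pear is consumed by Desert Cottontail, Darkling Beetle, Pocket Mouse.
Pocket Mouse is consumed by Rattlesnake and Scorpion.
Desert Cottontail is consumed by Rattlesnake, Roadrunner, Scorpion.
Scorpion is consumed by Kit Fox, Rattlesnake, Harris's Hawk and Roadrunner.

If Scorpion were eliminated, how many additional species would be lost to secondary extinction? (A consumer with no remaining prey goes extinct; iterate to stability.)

Remove Scorpion.
Round 1: Kit Fox (all prey gone), Harris's Hawk (all prey gone) → extinct.
No further losses. Total secondary extinctions: 2.

2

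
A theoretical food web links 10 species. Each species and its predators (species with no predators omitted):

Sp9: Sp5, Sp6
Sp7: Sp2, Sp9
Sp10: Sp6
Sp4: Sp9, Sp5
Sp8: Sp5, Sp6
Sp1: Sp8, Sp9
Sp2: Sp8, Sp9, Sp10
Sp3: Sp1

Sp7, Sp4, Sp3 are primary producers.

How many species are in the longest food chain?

One longest chain: Sp3 → Sp1 → Sp8 → Sp5.
It has 4 species and 3 links.

4 species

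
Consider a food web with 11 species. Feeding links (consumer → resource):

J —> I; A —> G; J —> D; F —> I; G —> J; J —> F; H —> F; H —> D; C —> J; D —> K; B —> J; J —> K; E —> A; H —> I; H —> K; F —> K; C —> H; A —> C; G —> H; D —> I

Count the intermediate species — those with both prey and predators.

Intermediate species (has both prey and predators): D, F, J, H, C, G, A.
Count: 7.

7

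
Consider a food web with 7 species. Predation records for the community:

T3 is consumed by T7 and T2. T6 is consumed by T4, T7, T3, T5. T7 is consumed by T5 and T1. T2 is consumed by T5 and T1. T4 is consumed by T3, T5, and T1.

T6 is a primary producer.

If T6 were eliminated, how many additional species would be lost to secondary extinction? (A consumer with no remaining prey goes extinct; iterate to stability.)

Remove T6.
Round 1: T4 (all prey gone) → extinct.
Round 2: T3 (all prey gone) → extinct.
Round 3: T2 (all prey gone), T7 (all prey gone) → extinct.
Round 4: T1 (all prey gone), T5 (all prey gone) → extinct.
No further losses. Total secondary extinctions: 6.

6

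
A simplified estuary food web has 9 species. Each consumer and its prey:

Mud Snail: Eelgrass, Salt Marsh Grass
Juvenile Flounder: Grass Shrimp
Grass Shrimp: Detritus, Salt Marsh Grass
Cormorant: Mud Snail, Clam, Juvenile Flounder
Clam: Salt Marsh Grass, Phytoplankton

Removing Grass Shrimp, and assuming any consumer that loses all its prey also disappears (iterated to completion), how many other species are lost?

Remove Grass Shrimp.
Round 1: Juvenile Flounder (all prey gone) → extinct.
No further losses. Total secondary extinctions: 1.

1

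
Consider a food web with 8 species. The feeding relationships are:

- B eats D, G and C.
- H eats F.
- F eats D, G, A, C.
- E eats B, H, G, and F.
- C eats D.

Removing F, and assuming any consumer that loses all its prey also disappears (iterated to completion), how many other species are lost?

Remove F.
Round 1: H (all prey gone) → extinct.
No further losses. Total secondary extinctions: 1.

1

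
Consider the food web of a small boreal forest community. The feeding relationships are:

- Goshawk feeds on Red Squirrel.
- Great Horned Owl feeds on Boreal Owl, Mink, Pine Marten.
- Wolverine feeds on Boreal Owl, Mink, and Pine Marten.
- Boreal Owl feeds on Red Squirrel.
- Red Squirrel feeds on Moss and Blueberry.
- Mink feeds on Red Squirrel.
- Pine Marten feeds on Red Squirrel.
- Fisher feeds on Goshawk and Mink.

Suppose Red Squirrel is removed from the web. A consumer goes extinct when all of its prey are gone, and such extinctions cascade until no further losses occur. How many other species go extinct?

7

Remove Red Squirrel.
Round 1: Boreal Owl (all prey gone), Mink (all prey gone), Pine Marten (all prey gone), Goshawk (all prey gone) → extinct.
Round 2: Great Horned Owl (all prey gone), Wolverine (all prey gone), Fisher (all prey gone) → extinct.
No further losses. Total secondary extinctions: 7.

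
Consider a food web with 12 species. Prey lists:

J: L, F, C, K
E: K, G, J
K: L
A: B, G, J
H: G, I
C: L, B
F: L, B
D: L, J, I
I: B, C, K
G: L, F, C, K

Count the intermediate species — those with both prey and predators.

6

Intermediate species (has both prey and predators): F, C, K, G, J, I.
Count: 6.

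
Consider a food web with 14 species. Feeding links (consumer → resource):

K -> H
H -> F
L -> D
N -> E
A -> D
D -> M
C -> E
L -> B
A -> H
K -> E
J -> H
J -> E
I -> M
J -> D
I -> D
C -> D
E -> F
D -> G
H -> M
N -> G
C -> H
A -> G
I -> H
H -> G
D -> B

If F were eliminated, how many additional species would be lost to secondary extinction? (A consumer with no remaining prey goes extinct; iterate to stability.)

1

Remove F.
Round 1: E (all prey gone) → extinct.
No further losses. Total secondary extinctions: 1.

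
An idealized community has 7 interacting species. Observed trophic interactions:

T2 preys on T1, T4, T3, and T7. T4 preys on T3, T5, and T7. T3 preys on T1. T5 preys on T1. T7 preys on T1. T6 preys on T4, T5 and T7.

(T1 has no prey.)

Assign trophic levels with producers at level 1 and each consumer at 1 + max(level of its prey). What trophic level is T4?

Trophic level 3

T1 is a producer → level 1.
T3 eats T1 → level 2.
T4 eats T3 (level 2); other prey at levels: T7 2, T5 2 → level 3.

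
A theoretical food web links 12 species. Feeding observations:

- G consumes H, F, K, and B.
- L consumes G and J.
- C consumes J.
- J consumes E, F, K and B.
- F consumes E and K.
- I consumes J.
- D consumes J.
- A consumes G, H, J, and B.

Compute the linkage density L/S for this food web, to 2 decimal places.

There are L = 19 links among S = 12 species.
L/S = 19/12 = 1.5833 ≈ 1.58.

L/S = 1.58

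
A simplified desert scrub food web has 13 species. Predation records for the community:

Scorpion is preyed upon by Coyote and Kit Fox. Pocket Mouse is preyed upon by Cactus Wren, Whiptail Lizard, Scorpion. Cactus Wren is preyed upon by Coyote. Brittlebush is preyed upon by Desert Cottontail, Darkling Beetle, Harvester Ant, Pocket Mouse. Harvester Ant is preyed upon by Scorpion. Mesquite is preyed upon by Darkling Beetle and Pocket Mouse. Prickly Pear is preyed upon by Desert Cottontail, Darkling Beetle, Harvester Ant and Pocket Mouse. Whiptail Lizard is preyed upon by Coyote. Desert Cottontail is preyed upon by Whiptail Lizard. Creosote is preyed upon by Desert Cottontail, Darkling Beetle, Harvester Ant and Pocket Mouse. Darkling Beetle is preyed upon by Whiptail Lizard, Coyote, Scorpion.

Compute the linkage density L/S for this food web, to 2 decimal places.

L/S = 2.00

There are L = 26 links among S = 13 species.
L/S = 26/13 = 2.0000 ≈ 2.00.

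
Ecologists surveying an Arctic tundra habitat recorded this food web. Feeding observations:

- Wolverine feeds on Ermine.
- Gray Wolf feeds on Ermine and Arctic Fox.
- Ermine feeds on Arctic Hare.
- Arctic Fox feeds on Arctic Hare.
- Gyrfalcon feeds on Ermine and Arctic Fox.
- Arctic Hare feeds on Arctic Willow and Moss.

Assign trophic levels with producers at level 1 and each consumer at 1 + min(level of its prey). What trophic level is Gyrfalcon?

Arctic Willow is a producer → level 1.
Arctic Hare eats Arctic Willow → level 2.
Arctic Fox eats Arctic Hare → level 3.
Gyrfalcon eats Arctic Fox → level 4.
No prey of Gyrfalcon is below level 3, so 4 is the minimum.

Trophic level 4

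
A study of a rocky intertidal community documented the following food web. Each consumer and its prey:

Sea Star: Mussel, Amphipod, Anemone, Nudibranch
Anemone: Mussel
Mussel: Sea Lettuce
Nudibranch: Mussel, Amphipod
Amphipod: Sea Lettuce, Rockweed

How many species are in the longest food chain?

One longest chain: Sea Lettuce → Mussel → Anemone → Sea Star.
It has 4 species and 3 links.

4 species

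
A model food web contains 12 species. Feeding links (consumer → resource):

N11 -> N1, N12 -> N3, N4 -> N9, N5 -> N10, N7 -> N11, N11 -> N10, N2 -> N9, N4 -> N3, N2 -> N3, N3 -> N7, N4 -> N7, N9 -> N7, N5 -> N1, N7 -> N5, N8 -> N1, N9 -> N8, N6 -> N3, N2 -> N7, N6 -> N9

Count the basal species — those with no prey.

2

Basal species (no prey listed): N1, N10.
Count: 2.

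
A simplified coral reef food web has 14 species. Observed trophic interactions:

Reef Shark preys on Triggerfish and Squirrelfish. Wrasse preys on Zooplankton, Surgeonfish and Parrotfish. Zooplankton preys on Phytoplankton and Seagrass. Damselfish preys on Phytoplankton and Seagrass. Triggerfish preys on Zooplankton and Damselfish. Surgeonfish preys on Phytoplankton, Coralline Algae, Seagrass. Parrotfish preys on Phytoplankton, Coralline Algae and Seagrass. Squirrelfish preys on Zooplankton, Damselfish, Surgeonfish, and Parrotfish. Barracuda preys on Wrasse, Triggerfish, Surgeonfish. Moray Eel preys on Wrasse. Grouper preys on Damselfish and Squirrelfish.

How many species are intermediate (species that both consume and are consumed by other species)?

7

Intermediate species (has both prey and predators): Zooplankton, Parrotfish, Damselfish, Surgeonfish, Squirrelfish, Wrasse, Triggerfish.
Count: 7.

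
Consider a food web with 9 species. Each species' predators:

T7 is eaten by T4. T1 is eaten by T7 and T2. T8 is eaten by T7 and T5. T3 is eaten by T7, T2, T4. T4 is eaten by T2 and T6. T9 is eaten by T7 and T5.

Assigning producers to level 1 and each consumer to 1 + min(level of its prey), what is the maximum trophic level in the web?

3

Producers (level 1): T8, T9, T3, T1.
Following each consumer down to its lowest-level prey: T3 → T4 → T6 (levels 1 through 3).
All prey of T6 (T4 2) are at level 2 or above, so T6 is at level 1 + 2 = 3.
Every consumer has at least one prey at level 2 or below, so none exceeds level 3.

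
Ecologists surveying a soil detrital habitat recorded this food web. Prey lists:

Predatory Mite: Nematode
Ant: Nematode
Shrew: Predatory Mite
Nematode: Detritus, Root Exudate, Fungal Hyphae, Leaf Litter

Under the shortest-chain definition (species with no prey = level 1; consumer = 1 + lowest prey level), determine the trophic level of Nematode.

Detritus has no prey (basal) → level 1.
Nematode eats Detritus → level 2.

Trophic level 2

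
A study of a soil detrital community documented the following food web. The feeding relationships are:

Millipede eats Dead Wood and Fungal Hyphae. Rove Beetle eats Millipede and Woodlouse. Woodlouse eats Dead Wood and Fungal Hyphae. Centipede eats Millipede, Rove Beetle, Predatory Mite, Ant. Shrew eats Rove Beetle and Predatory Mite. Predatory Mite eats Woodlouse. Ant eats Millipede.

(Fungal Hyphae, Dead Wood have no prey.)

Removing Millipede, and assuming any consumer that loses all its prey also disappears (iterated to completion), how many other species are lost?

1

Remove Millipede.
Round 1: Ant (all prey gone) → extinct.
No further losses. Total secondary extinctions: 1.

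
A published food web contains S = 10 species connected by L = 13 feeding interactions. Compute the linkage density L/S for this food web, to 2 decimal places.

L/S = 1.30

There are L = 13 links among S = 10 species.
L/S = 13/10 = 1.3000 ≈ 1.30.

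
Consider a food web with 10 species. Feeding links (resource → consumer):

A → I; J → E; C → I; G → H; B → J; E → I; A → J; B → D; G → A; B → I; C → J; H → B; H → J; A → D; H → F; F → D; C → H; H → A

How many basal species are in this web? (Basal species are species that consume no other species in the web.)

2

Basal species (no prey listed): G, C.
Count: 2.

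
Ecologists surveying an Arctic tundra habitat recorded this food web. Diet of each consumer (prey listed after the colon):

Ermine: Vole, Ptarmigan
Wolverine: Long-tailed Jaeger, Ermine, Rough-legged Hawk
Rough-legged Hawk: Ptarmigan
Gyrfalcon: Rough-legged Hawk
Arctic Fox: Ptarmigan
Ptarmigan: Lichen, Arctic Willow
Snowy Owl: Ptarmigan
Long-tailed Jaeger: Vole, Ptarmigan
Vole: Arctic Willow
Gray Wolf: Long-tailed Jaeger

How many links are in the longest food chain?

One longest chain: Lichen → Ptarmigan → Rough-legged Hawk → Gyrfalcon.
It has 4 species and 3 links.

3 links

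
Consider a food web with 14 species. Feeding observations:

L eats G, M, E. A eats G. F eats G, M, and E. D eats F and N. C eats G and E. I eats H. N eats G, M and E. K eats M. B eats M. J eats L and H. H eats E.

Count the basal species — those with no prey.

3

Basal species (no prey listed): G, E, M.
Count: 3.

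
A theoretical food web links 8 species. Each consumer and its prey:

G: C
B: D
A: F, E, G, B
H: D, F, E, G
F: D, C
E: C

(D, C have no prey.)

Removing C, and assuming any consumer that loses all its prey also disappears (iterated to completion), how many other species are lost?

2

Remove C.
Round 1: E (all prey gone), G (all prey gone) → extinct.
No further losses. Total secondary extinctions: 2.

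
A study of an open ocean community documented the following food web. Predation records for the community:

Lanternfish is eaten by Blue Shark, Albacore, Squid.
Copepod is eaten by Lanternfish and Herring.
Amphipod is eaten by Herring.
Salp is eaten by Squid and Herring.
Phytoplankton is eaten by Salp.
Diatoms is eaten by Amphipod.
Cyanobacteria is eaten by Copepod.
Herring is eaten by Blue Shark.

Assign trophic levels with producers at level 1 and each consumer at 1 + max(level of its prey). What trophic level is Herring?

Trophic level 3

Diatoms is a producer → level 1.
Amphipod eats Diatoms → level 2.
Herring eats Amphipod (level 2); other prey at levels: Copepod 2, Salp 2 → level 3.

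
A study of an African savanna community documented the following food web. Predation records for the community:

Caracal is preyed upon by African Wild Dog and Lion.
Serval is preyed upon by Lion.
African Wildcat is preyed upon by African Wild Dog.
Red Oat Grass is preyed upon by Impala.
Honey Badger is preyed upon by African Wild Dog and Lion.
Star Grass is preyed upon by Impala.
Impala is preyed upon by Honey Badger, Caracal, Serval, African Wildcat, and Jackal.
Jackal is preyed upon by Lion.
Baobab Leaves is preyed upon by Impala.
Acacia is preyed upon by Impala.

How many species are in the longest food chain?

One longest chain: Acacia → Impala → Honey Badger → African Wild Dog.
It has 4 species and 3 links.

4 species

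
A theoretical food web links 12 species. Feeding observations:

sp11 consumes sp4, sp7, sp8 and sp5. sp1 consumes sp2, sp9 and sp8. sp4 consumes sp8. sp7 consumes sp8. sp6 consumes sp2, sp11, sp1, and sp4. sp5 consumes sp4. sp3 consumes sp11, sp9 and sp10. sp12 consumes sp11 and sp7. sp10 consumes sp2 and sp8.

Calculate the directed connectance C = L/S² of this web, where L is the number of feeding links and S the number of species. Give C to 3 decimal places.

C = 0.146

The web has S = 12 species and L = 21 feeding links.
C = L / S² = 21 / 144 = 0.1458 ≈ 0.146.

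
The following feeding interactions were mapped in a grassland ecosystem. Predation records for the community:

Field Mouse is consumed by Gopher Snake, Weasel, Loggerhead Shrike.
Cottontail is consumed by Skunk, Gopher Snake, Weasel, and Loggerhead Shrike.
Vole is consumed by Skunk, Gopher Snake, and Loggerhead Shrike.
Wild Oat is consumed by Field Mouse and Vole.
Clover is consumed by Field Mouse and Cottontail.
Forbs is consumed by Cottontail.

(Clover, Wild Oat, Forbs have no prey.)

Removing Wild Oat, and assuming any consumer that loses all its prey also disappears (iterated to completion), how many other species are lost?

Remove Wild Oat.
Round 1: Vole (all prey gone) → extinct.
No further losses. Total secondary extinctions: 1.

1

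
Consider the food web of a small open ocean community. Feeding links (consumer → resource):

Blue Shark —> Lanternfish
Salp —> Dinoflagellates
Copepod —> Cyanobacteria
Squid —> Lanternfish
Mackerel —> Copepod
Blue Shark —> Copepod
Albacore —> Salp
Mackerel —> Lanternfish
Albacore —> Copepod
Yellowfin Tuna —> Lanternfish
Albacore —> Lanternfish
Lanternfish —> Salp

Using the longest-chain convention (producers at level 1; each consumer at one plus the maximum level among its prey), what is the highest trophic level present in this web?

Producers (level 1): Cyanobacteria, Dinoflagellates.
Dinoflagellates → Salp → Lanternfish → Squid gives Squid level 4.
No species has a prey at level 4, so no species reaches level 5.

4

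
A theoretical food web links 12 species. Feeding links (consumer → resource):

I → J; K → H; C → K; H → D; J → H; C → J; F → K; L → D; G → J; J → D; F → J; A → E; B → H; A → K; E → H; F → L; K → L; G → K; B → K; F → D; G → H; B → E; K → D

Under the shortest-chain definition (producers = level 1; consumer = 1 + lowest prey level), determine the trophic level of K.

Trophic level 2

D is a producer → level 1.
K eats D → level 2.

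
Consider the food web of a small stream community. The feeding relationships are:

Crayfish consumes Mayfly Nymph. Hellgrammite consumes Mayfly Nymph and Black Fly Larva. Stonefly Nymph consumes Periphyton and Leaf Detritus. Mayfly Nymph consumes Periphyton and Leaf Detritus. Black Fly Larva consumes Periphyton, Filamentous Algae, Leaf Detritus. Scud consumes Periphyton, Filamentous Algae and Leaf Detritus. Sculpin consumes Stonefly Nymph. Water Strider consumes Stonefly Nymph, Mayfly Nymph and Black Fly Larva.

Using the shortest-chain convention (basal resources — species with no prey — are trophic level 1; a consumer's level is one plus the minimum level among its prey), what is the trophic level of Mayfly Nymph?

Leaf Detritus has no prey (basal) → level 1.
Mayfly Nymph eats Leaf Detritus → level 2.

Trophic level 2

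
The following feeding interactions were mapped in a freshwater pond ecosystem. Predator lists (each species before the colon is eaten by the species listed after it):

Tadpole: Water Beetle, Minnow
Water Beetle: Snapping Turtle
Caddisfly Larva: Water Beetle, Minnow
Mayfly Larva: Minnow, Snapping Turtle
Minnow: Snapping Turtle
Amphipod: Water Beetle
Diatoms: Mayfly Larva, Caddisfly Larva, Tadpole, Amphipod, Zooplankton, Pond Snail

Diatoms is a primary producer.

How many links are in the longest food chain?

One longest chain: Diatoms → Mayfly Larva → Minnow → Snapping Turtle.
It has 4 species and 3 links.

3 links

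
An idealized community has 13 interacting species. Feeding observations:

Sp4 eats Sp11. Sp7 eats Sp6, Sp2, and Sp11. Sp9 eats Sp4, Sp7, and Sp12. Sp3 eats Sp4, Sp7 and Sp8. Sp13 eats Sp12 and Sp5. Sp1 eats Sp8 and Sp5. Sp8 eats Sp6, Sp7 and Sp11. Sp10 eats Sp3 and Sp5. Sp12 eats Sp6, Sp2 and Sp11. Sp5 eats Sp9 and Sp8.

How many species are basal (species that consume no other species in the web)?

3

Basal species (no prey listed): Sp6, Sp2, Sp11.
Count: 3.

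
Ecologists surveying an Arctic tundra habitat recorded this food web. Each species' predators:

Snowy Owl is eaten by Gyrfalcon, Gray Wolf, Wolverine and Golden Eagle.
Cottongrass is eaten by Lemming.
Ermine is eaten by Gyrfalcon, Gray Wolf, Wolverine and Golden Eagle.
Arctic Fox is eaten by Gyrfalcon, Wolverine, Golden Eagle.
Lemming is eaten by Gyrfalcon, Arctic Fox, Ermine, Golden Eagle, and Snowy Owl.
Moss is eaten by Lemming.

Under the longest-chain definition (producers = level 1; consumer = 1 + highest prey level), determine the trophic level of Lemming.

Cottongrass is a producer → level 1.
Lemming eats Cottongrass (level 1); other prey at levels: Moss 1 → level 2.

Trophic level 2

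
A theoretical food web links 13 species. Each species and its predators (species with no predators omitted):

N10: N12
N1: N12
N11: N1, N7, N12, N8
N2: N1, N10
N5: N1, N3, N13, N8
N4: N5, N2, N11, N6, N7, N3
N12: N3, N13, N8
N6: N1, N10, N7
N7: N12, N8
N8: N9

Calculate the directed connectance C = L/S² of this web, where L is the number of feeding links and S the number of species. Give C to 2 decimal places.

C = 0.16

The web has S = 13 species and L = 27 feeding links.
C = L / S² = 27 / 169 = 0.1598 ≈ 0.16.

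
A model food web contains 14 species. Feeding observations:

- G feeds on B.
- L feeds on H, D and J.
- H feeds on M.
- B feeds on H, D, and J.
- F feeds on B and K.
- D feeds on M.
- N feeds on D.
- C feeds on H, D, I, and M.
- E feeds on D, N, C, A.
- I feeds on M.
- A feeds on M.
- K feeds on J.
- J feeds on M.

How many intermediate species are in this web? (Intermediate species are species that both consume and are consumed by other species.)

Intermediate species (has both prey and predators): H, D, A, I, J, N, K, B, C.
Count: 9.

9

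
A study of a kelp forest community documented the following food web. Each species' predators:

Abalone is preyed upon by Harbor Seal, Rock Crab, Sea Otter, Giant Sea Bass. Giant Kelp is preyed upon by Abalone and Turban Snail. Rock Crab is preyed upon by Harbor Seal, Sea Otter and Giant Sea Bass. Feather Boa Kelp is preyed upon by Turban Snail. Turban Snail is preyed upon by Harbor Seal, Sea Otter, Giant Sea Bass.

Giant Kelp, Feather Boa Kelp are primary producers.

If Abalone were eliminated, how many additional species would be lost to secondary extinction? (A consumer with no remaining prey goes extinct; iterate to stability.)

Remove Abalone.
Round 1: Rock Crab (all prey gone) → extinct.
No further losses. Total secondary extinctions: 1.

1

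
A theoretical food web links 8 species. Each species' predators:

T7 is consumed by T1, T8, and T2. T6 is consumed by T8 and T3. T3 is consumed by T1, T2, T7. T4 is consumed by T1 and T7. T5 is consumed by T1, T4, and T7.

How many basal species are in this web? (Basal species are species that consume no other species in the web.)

2

Basal species (no prey listed): T5, T6.
Count: 2.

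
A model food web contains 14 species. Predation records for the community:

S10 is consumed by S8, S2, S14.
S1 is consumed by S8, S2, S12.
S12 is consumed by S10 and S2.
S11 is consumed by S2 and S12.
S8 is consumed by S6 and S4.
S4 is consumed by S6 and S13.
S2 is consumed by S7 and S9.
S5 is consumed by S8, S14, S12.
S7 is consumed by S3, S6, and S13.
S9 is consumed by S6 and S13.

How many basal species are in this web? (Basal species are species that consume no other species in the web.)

Basal species (no prey listed): S1, S5, S11.
Count: 3.

3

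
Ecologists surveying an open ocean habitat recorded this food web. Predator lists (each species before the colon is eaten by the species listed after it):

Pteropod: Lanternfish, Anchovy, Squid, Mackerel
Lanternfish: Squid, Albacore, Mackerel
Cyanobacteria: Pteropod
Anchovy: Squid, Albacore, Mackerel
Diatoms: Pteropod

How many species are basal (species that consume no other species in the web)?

Basal species (no prey listed): Diatoms, Cyanobacteria.
Count: 2.

2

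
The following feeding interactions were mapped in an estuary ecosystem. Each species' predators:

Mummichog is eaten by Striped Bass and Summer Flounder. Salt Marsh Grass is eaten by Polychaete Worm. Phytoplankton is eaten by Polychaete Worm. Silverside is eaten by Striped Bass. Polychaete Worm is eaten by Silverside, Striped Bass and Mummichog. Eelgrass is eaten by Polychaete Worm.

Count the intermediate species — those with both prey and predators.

3

Intermediate species (has both prey and predators): Polychaete Worm, Silverside, Mummichog.
Count: 3.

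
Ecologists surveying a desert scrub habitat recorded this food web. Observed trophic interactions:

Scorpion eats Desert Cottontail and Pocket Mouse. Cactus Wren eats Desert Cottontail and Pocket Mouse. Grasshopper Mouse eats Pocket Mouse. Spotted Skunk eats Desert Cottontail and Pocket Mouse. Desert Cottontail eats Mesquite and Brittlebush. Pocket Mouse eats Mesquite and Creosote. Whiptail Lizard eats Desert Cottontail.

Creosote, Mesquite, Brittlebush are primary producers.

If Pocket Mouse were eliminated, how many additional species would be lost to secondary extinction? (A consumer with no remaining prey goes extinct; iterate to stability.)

1

Remove Pocket Mouse.
Round 1: Grasshopper Mouse (all prey gone) → extinct.
No further losses. Total secondary extinctions: 1.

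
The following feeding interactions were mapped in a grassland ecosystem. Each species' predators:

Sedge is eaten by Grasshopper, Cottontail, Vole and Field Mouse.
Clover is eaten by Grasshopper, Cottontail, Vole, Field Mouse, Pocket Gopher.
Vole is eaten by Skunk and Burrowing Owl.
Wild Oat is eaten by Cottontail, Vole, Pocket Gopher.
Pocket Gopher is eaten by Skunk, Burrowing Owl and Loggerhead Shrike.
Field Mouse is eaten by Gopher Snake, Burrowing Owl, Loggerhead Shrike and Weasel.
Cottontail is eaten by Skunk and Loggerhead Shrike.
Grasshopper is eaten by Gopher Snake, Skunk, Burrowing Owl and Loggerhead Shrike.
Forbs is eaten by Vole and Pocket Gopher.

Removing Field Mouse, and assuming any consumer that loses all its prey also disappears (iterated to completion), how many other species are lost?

Remove Field Mouse.
Round 1: Weasel (all prey gone) → extinct.
No further losses. Total secondary extinctions: 1.

1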